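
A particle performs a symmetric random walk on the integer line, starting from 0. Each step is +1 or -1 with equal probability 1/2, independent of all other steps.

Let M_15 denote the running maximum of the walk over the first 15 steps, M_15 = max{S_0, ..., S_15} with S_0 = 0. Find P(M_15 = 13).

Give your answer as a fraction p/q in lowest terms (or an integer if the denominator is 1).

Answer: 15/32768

Derivation:
Let M_15 = max(S_0,...,S_15). Use the reflection principle: for j ≥ 1, #{paths with M_15 ≥ j} = #{S_15 ≥ j} + #{S_15 ≥ j+1}.
By reflection, #{M_15 ≥ 13} = #{S_15 ≥ 13} + #{S_15 ≥ 14} = 16 + 1 = 17.
#{M_15 ≥ 14} = #{S_15 ≥ 14} + #{S_15 ≥ 15} = 1 + 1 = 2.
#{M_15 = 13} = 17 - 2 = 15.
P(M_15 = 13) = 15/32768 = 15/32768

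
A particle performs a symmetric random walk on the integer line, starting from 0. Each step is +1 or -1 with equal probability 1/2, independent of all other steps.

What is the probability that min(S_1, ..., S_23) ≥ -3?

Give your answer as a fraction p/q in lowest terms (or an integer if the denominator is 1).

Answer: 156009/262144

Derivation:
Let f(t,s) = #length-t paths at position s with S_1..S_t all ≥ -3.
f(t,s) = f(t-1,s-1) + f(t-1,s+1) for s ≥ -3; f(t,s) = 0 for s < -3.
t=0: f(0,0)=1
t=1: f(1,-1)=1 f(1,1)=1
t=2: f(2,-2)=1 f(2,0)=2 f(2,2)=1
t=3: f(3,-3)=1 f(3,-1)=3 f(3,1)=3 f(3,3)=1
t=4: f(4,-2)=4 f(4,0)=6 f(4,2)=4 f(4,4)=1
t=5: f(5,-3)=4 f(5,-1)=10 f(5,1)=10 f(5,3)=5 f(5,5)=1
t=6: f(6,-2)=14 f(6,0)=20 f(6,2)=15 f(6,4)=6 f(6,6)=1
t=7: f(7,-3)=14 f(7,-1)=34 f(7,1)=35 f(7,3)=21 f(7,5)=7 f(7,7)=1
t=8: f(8,-2)=48 f(8,0)=69 f(8,2)=56 f(8,4)=28 f(8,6)=8 f(8,8)=1
t=9: f(9,-3)=48 f(9,-1)=117 f(9,1)=125 f(9,3)=84 f(9,5)=36 f(9,7)=9 f(9,9)=1
t=10: f(10,-2)=165 f(10,0)=242 f(10,2)=209 f(10,4)=120 f(10,6)=45 f(10,8)=10 f(10,10)=1
t=11: f(11,-3)=165 f(11,-1)=407 f(11,1)=451 f(11,3)=329 f(11,5)=165 f(11,7)=55 f(11,9)=11 f(11,11)=1
t=12: f(12,-2)=572 f(12,0)=858 f(12,2)=780 f(12,4)=494 f(12,6)=220 f(12,8)=66 f(12,10)=12 f(12,12)=1
t=13: f(13,-3)=572 f(13,-1)=1430 f(13,1)=1638 f(13,3)=1274 f(13,5)=714 f(13,7)=286 f(13,9)=78 f(13,11)=13 f(13,13)=1
t=14: f(14,-2)=2002 f(14,0)=3068 f(14,2)=2912 f(14,4)=1988 f(14,6)=1000 f(14,8)=364 f(14,10)=91 f(14,12)=14 f(14,14)=1
t=15: f(15,-3)=2002 f(15,-1)=5070 f(15,1)=5980 f(15,3)=4900 f(15,5)=2988 f(15,7)=1364 f(15,9)=455 f(15,11)=105 f(15,13)=15 f(15,15)=1
t=16: f(16,-2)=7072 f(16,0)=11050 f(16,2)=10880 f(16,4)=7888 f(16,6)=4352 f(16,8)=1819 f(16,10)=560 f(16,12)=120 f(16,14)=16 f(16,16)=1
t=17: f(17,-3)=7072 f(17,-1)=18122 f(17,1)=21930 f(17,3)=18768 f(17,5)=12240 f(17,7)=6171 f(17,9)=2379 f(17,11)=680 f(17,13)=136 f(17,15)=17 f(17,17)=1
t=18: f(18,-2)=25194 f(18,0)=40052 f(18,2)=40698 f(18,4)=31008 f(18,6)=18411 f(18,8)=8550 f(18,10)=3059 f(18,12)=816 f(18,14)=153 f(18,16)=18 f(18,18)=1
t=19: f(19,-3)=25194 f(19,-1)=65246 f(19,1)=80750 f(19,3)=71706 f(19,5)=49419 f(19,7)=26961 f(19,9)=11609 f(19,11)=3875 f(19,13)=969 f(19,15)=171 f(19,17)=19 f(19,19)=1
t=20: f(20,-2)=90440 f(20,0)=145996 f(20,2)=152456 f(20,4)=121125 f(20,6)=76380 f(20,8)=38570 f(20,10)=15484 f(20,12)=4844 f(20,14)=1140 f(20,16)=190 f(20,18)=20 f(20,20)=1
t=21: f(21,-3)=90440 f(21,-1)=236436 f(21,1)=298452 f(21,3)=273581 f(21,5)=197505 f(21,7)=114950 f(21,9)=54054 f(21,11)=20328 f(21,13)=5984 f(21,15)=1330 f(21,17)=210 f(21,19)=21 f(21,21)=1
t=22: f(22,-2)=326876 f(22,0)=534888 f(22,2)=572033 f(22,4)=471086 f(22,6)=312455 f(22,8)=169004 f(22,10)=74382 f(22,12)=26312 f(22,14)=7314 f(22,16)=1540 f(22,18)=231 f(22,20)=22 f(22,22)=1
t=23: f(23,-3)=326876 f(23,-1)=861764 f(23,1)=1106921 f(23,3)=1043119 f(23,5)=783541 f(23,7)=481459 f(23,9)=243386 f(23,11)=100694 f(23,13)=33626 f(23,15)=8854 f(23,17)=1771 f(23,19)=253 f(23,21)=23 f(23,23)=1
Σ_s f(23,s) = 4992288
P = 4992288/8388608 = 156009/262144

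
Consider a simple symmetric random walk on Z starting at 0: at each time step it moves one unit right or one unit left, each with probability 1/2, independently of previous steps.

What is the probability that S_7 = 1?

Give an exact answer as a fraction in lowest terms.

Answer: 35/128

Derivation:
To reach position 1 after 7 steps: need 4 steps of +1 and 3 of -1.
Favorable paths: C(7,4) = 35
Total paths: 2^7 = 128
P = 35/128 = 35/128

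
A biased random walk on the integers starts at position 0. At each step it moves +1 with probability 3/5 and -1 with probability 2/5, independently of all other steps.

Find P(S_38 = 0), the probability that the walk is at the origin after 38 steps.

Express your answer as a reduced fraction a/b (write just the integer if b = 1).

To be at 0 after 38 steps: need exactly 19 steps of +1 and 19 of -1.
Number of such sequences: C(38,19) = 35345263800
Each has probability (3/5)^19 · (2/5)^19 = 609359740010496/363797880709171295166015625
P = 35345263800 · 609359740010496/363797880709171295166015625 = 861519230390815835553792/14551915228366851806640625

Answer: 861519230390815835553792/14551915228366851806640625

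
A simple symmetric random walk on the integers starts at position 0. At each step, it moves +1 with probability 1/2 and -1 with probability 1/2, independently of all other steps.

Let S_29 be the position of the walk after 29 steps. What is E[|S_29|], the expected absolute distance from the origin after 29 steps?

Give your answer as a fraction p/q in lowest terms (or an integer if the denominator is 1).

Answer: 145422675/33554432

Derivation:
S_29 takes values m ≡ 1 (mod 2) with |m| ≤ 29; P(S_29=m) = C(29,(29+m)/2)/2^29.
Total paths: 2^29 = 536870912
Distribution: P(S=-29)=1/536870912, P(S=-27)=29/536870912, P(S=-25)=406/536870912, P(S=-23)=3654/536870912, P(S=-21)=23751/536870912, P(S=-19)=118755/536870912, P(S=-17)=475020/536870912, P(S=-15)=1560780/536870912, P(S=-13)=4292145/536870912, P(S=-11)=10015005/536870912, P(S=-9)=20030010/536870912, P(S=-7)=34597290/536870912, P(S=-5)=51895935/536870912, P(S=-3)=67863915/536870912, P(S=-1)=77558760/536870912, P(S=1)=77558760/536870912, P(S=3)=67863915/536870912, P(S=5)=51895935/536870912, P(S=7)=34597290/536870912, P(S=9)=20030010/536870912, P(S=11)=10015005/536870912, P(S=13)=4292145/536870912, P(S=15)=1560780/536870912, P(S=17)=475020/536870912, P(S=19)=118755/536870912, P(S=21)=23751/536870912, P(S=23)=3654/536870912, P(S=25)=406/536870912, P(S=27)=29/536870912, P(S=29)=1/536870912
E[|S_29|] = Σ_m |m|·P(S_29=m) = 2326762800/536870912 = 145422675/33554432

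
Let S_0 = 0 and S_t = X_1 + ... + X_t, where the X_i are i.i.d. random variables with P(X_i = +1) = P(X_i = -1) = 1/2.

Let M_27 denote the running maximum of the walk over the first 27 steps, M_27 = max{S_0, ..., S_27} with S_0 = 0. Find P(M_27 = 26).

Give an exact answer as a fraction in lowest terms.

Answer: 1/134217728

Derivation:
Let M_27 = max(S_0,...,S_27). Use the reflection principle: for j ≥ 1, #{paths with M_27 ≥ j} = #{S_27 ≥ j} + #{S_27 ≥ j+1}.
By reflection, #{M_27 ≥ 26} = #{S_27 ≥ 26} + #{S_27 ≥ 27} = 1 + 1 = 2.
#{M_27 ≥ 27} = #{S_27 ≥ 27} + #{S_27 ≥ 28} = 1 + 0 = 1.
#{M_27 = 26} = 2 - 1 = 1.
P(M_27 = 26) = 1/134217728 = 1/134217728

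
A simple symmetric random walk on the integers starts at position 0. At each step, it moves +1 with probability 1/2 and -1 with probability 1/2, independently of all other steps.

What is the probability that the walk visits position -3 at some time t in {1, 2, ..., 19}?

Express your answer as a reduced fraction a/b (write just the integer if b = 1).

Count via complement. Let g(t,s) = #length-t paths at position s with S_1..S_t all ≠ -3.
g(t,s) = g(t-1,s-1) + g(t-1,s+1) for s ≠ -3; g(t,-3) = 0.
t=0: g(0,0)=1
t=1: g(1,-1)=1 g(1,1)=1
t=2: g(2,-2)=1 g(2,0)=2 g(2,2)=1
t=3: g(3,-1)=3 g(3,1)=3 g(3,3)=1
t=4: g(4,-2)=3 g(4,0)=6 g(4,2)=4 g(4,4)=1
t=5: g(5,-1)=9 g(5,1)=10 g(5,3)=5 g(5,5)=1
t=6: g(6,-2)=9 g(6,0)=19 g(6,2)=15 g(6,4)=6 g(6,6)=1
t=7: g(7,-1)=28 g(7,1)=34 g(7,3)=21 g(7,5)=7 g(7,7)=1
t=8: g(8,-2)=28 g(8,0)=62 g(8,2)=55 g(8,4)=28 g(8,6)=8 g(8,8)=1
t=9: g(9,-1)=90 g(9,1)=117 g(9,3)=83 g(9,5)=36 g(9,7)=9 g(9,9)=1
t=10: g(10,-2)=90 g(10,0)=207 g(10,2)=200 g(10,4)=119 g(10,6)=45 g(10,8)=10 g(10,10)=1
t=11: g(11,-1)=297 g(11,1)=407 g(11,3)=319 g(11,5)=164 g(11,7)=55 g(11,9)=11 g(11,11)=1
t=12: g(12,-2)=297 g(12,0)=704 g(12,2)=726 g(12,4)=483 g(12,6)=219 g(12,8)=66 g(12,10)=12 g(12,12)=1
t=13: g(13,-1)=1001 g(13,1)=1430 g(13,3)=1209 g(13,5)=702 g(13,7)=285 g(13,9)=78 g(13,11)=13 g(13,13)=1
t=14: g(14,-2)=1001 g(14,0)=2431 g(14,2)=2639 g(14,4)=1911 g(14,6)=987 g(14,8)=363 g(14,10)=91 g(14,12)=14 g(14,14)=1
t=15: g(15,-1)=3432 g(15,1)=5070 g(15,3)=4550 g(15,5)=2898 g(15,7)=1350 g(15,9)=454 g(15,11)=105 g(15,13)=15 g(15,15)=1
t=16: g(16,-2)=3432 g(16,0)=8502 g(16,2)=9620 g(16,4)=7448 g(16,6)=4248 g(16,8)=1804 g(16,10)=559 g(16,12)=120 g(16,14)=16 g(16,16)=1
t=17: g(17,-1)=11934 g(17,1)=18122 g(17,3)=17068 g(17,5)=11696 g(17,7)=6052 g(17,9)=2363 g(17,11)=679 g(17,13)=136 g(17,15)=17 g(17,17)=1
t=18: g(18,-2)=11934 g(18,0)=30056 g(18,2)=35190 g(18,4)=28764 g(18,6)=17748 g(18,8)=8415 g(18,10)=3042 g(18,12)=815 g(18,14)=153 g(18,16)=18 g(18,18)=1
t=19: g(19,-1)=41990 g(19,1)=65246 g(19,3)=63954 g(19,5)=46512 g(19,7)=26163 g(19,9)=11457 g(19,11)=3857 g(19,13)=968 g(19,15)=171 g(19,17)=19 g(19,19)=1
Paths never hitting -3: Σ_s g(19,s) = 260338
Paths hitting -3: 2^19 - 260338 = 263950
P = 263950/524288 = 131975/262144

Answer: 131975/262144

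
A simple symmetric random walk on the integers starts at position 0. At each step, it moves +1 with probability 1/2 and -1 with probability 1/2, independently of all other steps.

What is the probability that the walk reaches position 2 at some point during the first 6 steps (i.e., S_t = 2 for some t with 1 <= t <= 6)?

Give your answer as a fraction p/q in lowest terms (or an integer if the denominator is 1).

Count via complement. Let g(t,s) = #length-t paths at position s with S_1..S_t all ≠ 2.
g(t,s) = g(t-1,s-1) + g(t-1,s+1) for s ≠ 2; g(t,2) = 0.
t=0: g(0,0)=1
t=1: g(1,-1)=1 g(1,1)=1
t=2: g(2,-2)=1 g(2,0)=2
t=3: g(3,-3)=1 g(3,-1)=3 g(3,1)=2
t=4: g(4,-4)=1 g(4,-2)=4 g(4,0)=5
t=5: g(5,-5)=1 g(5,-3)=5 g(5,-1)=9 g(5,1)=5
t=6: g(6,-6)=1 g(6,-4)=6 g(6,-2)=14 g(6,0)=14
Paths never hitting 2: Σ_s g(6,s) = 35
Paths hitting 2: 2^6 - 35 = 29
P = 29/64 = 29/64

Answer: 29/64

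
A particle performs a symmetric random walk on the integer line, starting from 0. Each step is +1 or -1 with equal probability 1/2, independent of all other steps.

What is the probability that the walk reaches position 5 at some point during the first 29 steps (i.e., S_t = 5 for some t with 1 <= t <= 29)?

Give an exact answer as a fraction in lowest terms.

Answer: 194129627/536870912

Derivation:
Count via complement. Let g(t,s) = #length-t paths at position s with S_1..S_t all ≠ 5.
g(t,s) = g(t-1,s-1) + g(t-1,s+1) for s ≠ 5; g(t,5) = 0.
t=0: g(0,0)=1
t=1: g(1,-1)=1 g(1,1)=1
t=2: g(2,-2)=1 g(2,0)=2 g(2,2)=1
t=3: g(3,-3)=1 g(3,-1)=3 g(3,1)=3 g(3,3)=1
t=4: g(4,-4)=1 g(4,-2)=4 g(4,0)=6 g(4,2)=4 g(4,4)=1
t=5: g(5,-5)=1 g(5,-3)=5 g(5,-1)=10 g(5,1)=10 g(5,3)=5
t=6: g(6,-6)=1 g(6,-4)=6 g(6,-2)=15 g(6,0)=20 g(6,2)=15 g(6,4)=5
t=7: g(7,-7)=1 g(7,-5)=7 g(7,-3)=21 g(7,-1)=35 g(7,1)=35 g(7,3)=20
t=8: g(8,-8)=1 g(8,-6)=8 g(8,-4)=28 g(8,-2)=56 g(8,0)=70 g(8,2)=55 g(8,4)=20
t=9: g(9,-9)=1 g(9,-7)=9 g(9,-5)=36 g(9,-3)=84 g(9,-1)=126 g(9,1)=125 g(9,3)=75
t=10: g(10,-10)=1 g(10,-8)=10 g(10,-6)=45 g(10,-4)=120 g(10,-2)=210 g(10,0)=251 g(10,2)=200 g(10,4)=75
t=11: g(11,-11)=1 g(11,-9)=11 g(11,-7)=55 g(11,-5)=165 g(11,-3)=330 g(11,-1)=461 g(11,1)=451 g(11,3)=275
t=12: g(12,-12)=1 g(12,-10)=12 g(12,-8)=66 g(12,-6)=220 g(12,-4)=495 g(12,-2)=791 g(12,0)=912 g(12,2)=726 g(12,4)=275
t=13: g(13,-13)=1 g(13,-11)=13 g(13,-9)=78 g(13,-7)=286 g(13,-5)=715 g(13,-3)=1286 g(13,-1)=1703 g(13,1)=1638 g(13,3)=1001
t=14: g(14,-14)=1 g(14,-12)=14 g(14,-10)=91 g(14,-8)=364 g(14,-6)=1001 g(14,-4)=2001 g(14,-2)=2989 g(14,0)=3341 g(14,2)=2639 g(14,4)=1001
t=15: g(15,-15)=1 g(15,-13)=15 g(15,-11)=105 g(15,-9)=455 g(15,-7)=1365 g(15,-5)=3002 g(15,-3)=4990 g(15,-1)=6330 g(15,1)=5980 g(15,3)=3640
t=16: g(16,-16)=1 g(16,-14)=16 g(16,-12)=120 g(16,-10)=560 g(16,-8)=1820 g(16,-6)=4367 g(16,-4)=7992 g(16,-2)=11320 g(16,0)=12310 g(16,2)=9620 g(16,4)=3640
t=17: g(17,-17)=1 g(17,-15)=17 g(17,-13)=136 g(17,-11)=680 g(17,-9)=2380 g(17,-7)=6187 g(17,-5)=12359 g(17,-3)=19312 g(17,-1)=23630 g(17,1)=21930 g(17,3)=13260
t=18: g(18,-18)=1 g(18,-16)=18 g(18,-14)=153 g(18,-12)=816 g(18,-10)=3060 g(18,-8)=8567 g(18,-6)=18546 g(18,-4)=31671 g(18,-2)=42942 g(18,0)=45560 g(18,2)=35190 g(18,4)=13260
t=19: g(19,-19)=1 g(19,-17)=19 g(19,-15)=171 g(19,-13)=969 g(19,-11)=3876 g(19,-9)=11627 g(19,-7)=27113 g(19,-5)=50217 g(19,-3)=74613 g(19,-1)=88502 g(19,1)=80750 g(19,3)=48450
t=20: g(20,-20)=1 g(20,-18)=20 g(20,-16)=190 g(20,-14)=1140 g(20,-12)=4845 g(20,-10)=15503 g(20,-8)=38740 g(20,-6)=77330 g(20,-4)=124830 g(20,-2)=163115 g(20,0)=169252 g(20,2)=129200 g(20,4)=48450
t=21: g(21,-21)=1 g(21,-19)=21 g(21,-17)=210 g(21,-15)=1330 g(21,-13)=5985 g(21,-11)=20348 g(21,-9)=54243 g(21,-7)=116070 g(21,-5)=202160 g(21,-3)=287945 g(21,-1)=332367 g(21,1)=298452 g(21,3)=177650
t=22: g(22,-22)=1 g(22,-20)=22 g(22,-18)=231 g(22,-16)=1540 g(22,-14)=7315 g(22,-12)=26333 g(22,-10)=74591 g(22,-8)=170313 g(22,-6)=318230 g(22,-4)=490105 g(22,-2)=620312 g(22,0)=630819 g(22,2)=476102 g(22,4)=177650
t=23: g(23,-23)=1 g(23,-21)=23 g(23,-19)=253 g(23,-17)=1771 g(23,-15)=8855 g(23,-13)=33648 g(23,-11)=100924 g(23,-9)=244904 g(23,-7)=488543 g(23,-5)=808335 g(23,-3)=1110417 g(23,-1)=1251131 g(23,1)=1106921 g(23,3)=653752
t=24: g(24,-24)=1 g(24,-22)=24 g(24,-20)=276 g(24,-18)=2024 g(24,-16)=10626 g(24,-14)=42503 g(24,-12)=134572 g(24,-10)=345828 g(24,-8)=733447 g(24,-6)=1296878 g(24,-4)=1918752 g(24,-2)=2361548 g(24,0)=2358052 g(24,2)=1760673 g(24,4)=653752
t=25: g(25,-25)=1 g(25,-23)=25 g(25,-21)=300 g(25,-19)=2300 g(25,-17)=12650 g(25,-15)=53129 g(25,-13)=177075 g(25,-11)=480400 g(25,-9)=1079275 g(25,-7)=2030325 g(25,-5)=3215630 g(25,-3)=4280300 g(25,-1)=4719600 g(25,1)=4118725 g(25,3)=2414425
t=26: g(26,-26)=1 g(26,-24)=26 g(26,-22)=325 g(26,-20)=2600 g(26,-18)=14950 g(26,-16)=65779 g(26,-14)=230204 g(26,-12)=657475 g(26,-10)=1559675 g(26,-8)=3109600 g(26,-6)=5245955 g(26,-4)=7495930 g(26,-2)=8999900 g(26,0)=8838325 g(26,2)=6533150 g(26,4)=2414425
t=27: g(27,-27)=1 g(27,-25)=27 g(27,-23)=351 g(27,-21)=2925 g(27,-19)=17550 g(27,-17)=80729 g(27,-15)=295983 g(27,-13)=887679 g(27,-11)=2217150 g(27,-9)=4669275 g(27,-7)=8355555 g(27,-5)=12741885 g(27,-3)=16495830 g(27,-1)=17838225 g(27,1)=15371475 g(27,3)=8947575
t=28: g(28,-28)=1 g(28,-26)=28 g(28,-24)=378 g(28,-22)=3276 g(28,-20)=20475 g(28,-18)=98279 g(28,-16)=376712 g(28,-14)=1183662 g(28,-12)=3104829 g(28,-10)=6886425 g(28,-8)=13024830 g(28,-6)=21097440 g(28,-4)=29237715 g(28,-2)=34334055 g(28,0)=33209700 g(28,2)=24319050 g(28,4)=8947575
t=29: g(29,-29)=1 g(29,-27)=29 g(29,-25)=406 g(29,-23)=3654 g(29,-21)=23751 g(29,-19)=118754 g(29,-17)=474991 g(29,-15)=1560374 g(29,-13)=4288491 g(29,-11)=9991254 g(29,-9)=19911255 g(29,-7)=34122270 g(29,-5)=50335155 g(29,-3)=63571770 g(29,-1)=67543755 g(29,1)=57528750 g(29,3)=33266625
Paths never hitting 5: Σ_s g(29,s) = 342741285
Paths hitting 5: 2^29 - 342741285 = 194129627
P = 194129627/536870912 = 194129627/536870912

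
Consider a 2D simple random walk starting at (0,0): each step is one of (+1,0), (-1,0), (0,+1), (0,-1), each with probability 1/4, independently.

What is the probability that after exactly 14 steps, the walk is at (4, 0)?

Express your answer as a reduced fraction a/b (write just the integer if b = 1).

Answer: 1002001/67108864

Derivation:
Let h be the number of horizontal steps (so 14-h are vertical). To end at (4,0) need (h+4)/2 right-steps and ((14-h)+0)/2 up-steps.
Sum over h with 4 ≤ h ≤ 14, h ≡ 0 (mod 2), 14-h ≡ 0 (mod 2):
h=4: C(14,4)·C(4,4)·C(10,5) = 1001·1·252 = 252252
h=6: C(14,6)·C(6,5)·C(8,4) = 3003·6·70 = 1261260
h=8: C(14,8)·C(8,6)·C(6,3) = 3003·28·20 = 1681680
h=10: C(14,10)·C(10,7)·C(4,2) = 1001·120·6 = 720720
h=12: C(14,12)·C(12,8)·C(2,1) = 91·495·2 = 90090
h=14: C(14,14)·C(14,9)·C(0,0) = 1·2002·1 = 2002
Total favorable: 4008004
Total paths: 4^14 = 268435456
P = 4008004/268435456 = 1002001/67108864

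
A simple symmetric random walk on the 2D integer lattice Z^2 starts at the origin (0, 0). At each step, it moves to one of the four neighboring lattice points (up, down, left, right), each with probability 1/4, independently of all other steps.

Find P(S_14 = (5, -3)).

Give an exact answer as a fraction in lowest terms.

Let h be the number of horizontal steps (so 14-h are vertical). To end at (5,-3) need (h+5)/2 right-steps and ((14-h)-3)/2 up-steps.
Sum over h with 5 ≤ h ≤ 11, h ≡ 1 (mod 2), 14-h ≡ 1 (mod 2):
h=5: C(14,5)·C(5,5)·C(9,3) = 2002·1·84 = 168168
h=7: C(14,7)·C(7,6)·C(7,2) = 3432·7·21 = 504504
h=9: C(14,9)·C(9,7)·C(5,1) = 2002·36·5 = 360360
h=11: C(14,11)·C(11,8)·C(3,0) = 364·165·1 = 60060
Total favorable: 1093092
Total paths: 4^14 = 268435456
P = 1093092/268435456 = 273273/67108864

Answer: 273273/67108864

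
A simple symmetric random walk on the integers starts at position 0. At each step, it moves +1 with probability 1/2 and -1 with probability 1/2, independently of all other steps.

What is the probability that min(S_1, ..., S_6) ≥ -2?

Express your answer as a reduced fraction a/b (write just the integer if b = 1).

Let f(t,s) = #length-t paths at position s with S_1..S_t all ≥ -2.
f(t,s) = f(t-1,s-1) + f(t-1,s+1) for s ≥ -2; f(t,s) = 0 for s < -2.
t=0: f(0,0)=1
t=1: f(1,-1)=1 f(1,1)=1
t=2: f(2,-2)=1 f(2,0)=2 f(2,2)=1
t=3: f(3,-1)=3 f(3,1)=3 f(3,3)=1
t=4: f(4,-2)=3 f(4,0)=6 f(4,2)=4 f(4,4)=1
t=5: f(5,-1)=9 f(5,1)=10 f(5,3)=5 f(5,5)=1
t=6: f(6,-2)=9 f(6,0)=19 f(6,2)=15 f(6,4)=6 f(6,6)=1
Σ_s f(6,s) = 50
P = 50/64 = 25/32

Answer: 25/32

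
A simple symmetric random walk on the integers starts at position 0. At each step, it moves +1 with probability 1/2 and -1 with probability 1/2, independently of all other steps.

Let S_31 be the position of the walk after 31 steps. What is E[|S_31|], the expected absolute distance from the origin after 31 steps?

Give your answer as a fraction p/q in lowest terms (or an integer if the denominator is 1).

S_31 takes values m ≡ 1 (mod 2) with |m| ≤ 31; P(S_31=m) = C(31,(31+m)/2)/2^31.
Total paths: 2^31 = 2147483648
Distribution: P(S=-31)=1/2147483648, P(S=-29)=31/2147483648, P(S=-27)=465/2147483648, P(S=-25)=4495/2147483648, P(S=-23)=31465/2147483648, P(S=-21)=169911/2147483648, P(S=-19)=736281/2147483648, P(S=-17)=2629575/2147483648, P(S=-15)=7888725/2147483648, P(S=-13)=20160075/2147483648, P(S=-11)=44352165/2147483648, P(S=-9)=84672315/2147483648, P(S=-7)=141120525/2147483648, P(S=-5)=206253075/2147483648, P(S=-3)=265182525/2147483648, P(S=-1)=300540195/2147483648, P(S=1)=300540195/2147483648, P(S=3)=265182525/2147483648, P(S=5)=206253075/2147483648, P(S=7)=141120525/2147483648, P(S=9)=84672315/2147483648, P(S=11)=44352165/2147483648, P(S=13)=20160075/2147483648, P(S=15)=7888725/2147483648, P(S=17)=2629575/2147483648, P(S=19)=736281/2147483648, P(S=21)=169911/2147483648, P(S=23)=31465/2147483648, P(S=25)=4495/2147483648, P(S=27)=465/2147483648, P(S=29)=31/2147483648, P(S=31)=1/2147483648
E[|S_31|] = Σ_m |m|·P(S_31=m) = 9617286240/2147483648 = 300540195/67108864

Answer: 300540195/67108864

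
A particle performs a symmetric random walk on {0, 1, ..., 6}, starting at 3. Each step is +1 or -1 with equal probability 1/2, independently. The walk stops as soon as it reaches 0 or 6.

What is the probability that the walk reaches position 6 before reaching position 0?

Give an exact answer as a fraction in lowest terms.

Answer: 1/2

Derivation:
Symmetric walk (p = 1/2): the harmonic-function argument gives P(hit 6 before 0 | start at 3) = a/N.
P = 3/6 = 1/2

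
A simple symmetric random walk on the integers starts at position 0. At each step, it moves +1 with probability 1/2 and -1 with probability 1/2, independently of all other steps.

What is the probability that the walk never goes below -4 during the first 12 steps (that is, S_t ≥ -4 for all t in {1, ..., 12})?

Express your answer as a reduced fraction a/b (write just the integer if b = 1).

Let f(t,s) = #length-t paths at position s with S_1..S_t all ≥ -4.
f(t,s) = f(t-1,s-1) + f(t-1,s+1) for s ≥ -4; f(t,s) = 0 for s < -4.
t=0: f(0,0)=1
t=1: f(1,-1)=1 f(1,1)=1
t=2: f(2,-2)=1 f(2,0)=2 f(2,2)=1
t=3: f(3,-3)=1 f(3,-1)=3 f(3,1)=3 f(3,3)=1
t=4: f(4,-4)=1 f(4,-2)=4 f(4,0)=6 f(4,2)=4 f(4,4)=1
t=5: f(5,-3)=5 f(5,-1)=10 f(5,1)=10 f(5,3)=5 f(5,5)=1
t=6: f(6,-4)=5 f(6,-2)=15 f(6,0)=20 f(6,2)=15 f(6,4)=6 f(6,6)=1
t=7: f(7,-3)=20 f(7,-1)=35 f(7,1)=35 f(7,3)=21 f(7,5)=7 f(7,7)=1
t=8: f(8,-4)=20 f(8,-2)=55 f(8,0)=70 f(8,2)=56 f(8,4)=28 f(8,6)=8 f(8,8)=1
t=9: f(9,-3)=75 f(9,-1)=125 f(9,1)=126 f(9,3)=84 f(9,5)=36 f(9,7)=9 f(9,9)=1
t=10: f(10,-4)=75 f(10,-2)=200 f(10,0)=251 f(10,2)=210 f(10,4)=120 f(10,6)=45 f(10,8)=10 f(10,10)=1
t=11: f(11,-3)=275 f(11,-1)=451 f(11,1)=461 f(11,3)=330 f(11,5)=165 f(11,7)=55 f(11,9)=11 f(11,11)=1
t=12: f(12,-4)=275 f(12,-2)=726 f(12,0)=912 f(12,2)=791 f(12,4)=495 f(12,6)=220 f(12,8)=66 f(12,10)=12 f(12,12)=1
Σ_s f(12,s) = 3498
P = 3498/4096 = 1749/2048

Answer: 1749/2048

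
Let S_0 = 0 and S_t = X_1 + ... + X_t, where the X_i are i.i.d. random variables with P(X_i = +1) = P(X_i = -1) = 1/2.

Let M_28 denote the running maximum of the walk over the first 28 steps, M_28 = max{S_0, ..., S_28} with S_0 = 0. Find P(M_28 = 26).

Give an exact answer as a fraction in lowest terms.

Answer: 7/67108864

Derivation:
Let M_28 = max(S_0,...,S_28). Use the reflection principle: for j ≥ 1, #{paths with M_28 ≥ j} = #{S_28 ≥ j} + #{S_28 ≥ j+1}.
By reflection, #{M_28 ≥ 26} = #{S_28 ≥ 26} + #{S_28 ≥ 27} = 29 + 1 = 30.
#{M_28 ≥ 27} = #{S_28 ≥ 27} + #{S_28 ≥ 28} = 1 + 1 = 2.
#{M_28 = 26} = 30 - 2 = 28.
P(M_28 = 26) = 28/268435456 = 7/67108864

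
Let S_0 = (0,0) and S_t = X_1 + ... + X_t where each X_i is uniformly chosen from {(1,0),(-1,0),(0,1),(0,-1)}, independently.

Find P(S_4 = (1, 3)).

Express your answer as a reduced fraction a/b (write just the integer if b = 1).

Let h be the number of horizontal steps (so 4-h are vertical). To end at (1,3) need (h+1)/2 right-steps and ((4-h)+3)/2 up-steps.
Sum over h with 1 ≤ h ≤ 1, h ≡ 1 (mod 2), 4-h ≡ 1 (mod 2):
h=1: C(4,1)·C(1,1)·C(3,3) = 4·1·1 = 4
Total favorable: 4
Total paths: 4^4 = 256
P = 4/256 = 1/64

Answer: 1/64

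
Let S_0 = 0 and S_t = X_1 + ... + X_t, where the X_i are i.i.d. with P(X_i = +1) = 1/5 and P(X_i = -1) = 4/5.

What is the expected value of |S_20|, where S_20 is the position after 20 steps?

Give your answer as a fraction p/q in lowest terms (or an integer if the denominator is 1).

Answer: 228933894746404/19073486328125

Derivation:
S_20 takes values m ≡ 0 (mod 2) with |m| ≤ 20; P(S_20=m) = C(20,(20+m)/2) · (1/5)^((20+m)/2) · (4/5)^((20-m)/2).
Distribution: P(S=-20)=1099511627776/95367431640625, P(S=-18)=1099511627776/19073486328125, P(S=-16)=2611340115968/19073486328125, P(S=-14)=3917010173952/19073486328125, P(S=-12)=4161823309824/19073486328125, P(S=-10)=16647293239296/95367431640625, P(S=-8)=2080911654912/19073486328125, P(S=-6)=1040455827456/19073486328125, P(S=-4)=422685179904/19073486328125, P(S=-2)=140895059968/19073486328125, P(S=0)=193730707456/95367431640625, P(S=2)=8805941248/19073486328125, P(S=4)=1651113984/19073486328125, P(S=6)=254017536/19073486328125, P(S=8)=31752192/19073486328125, P(S=10)=15876096/95367431640625, P(S=12)=248064/19073486328125, P(S=14)=14592/19073486328125, P(S=16)=608/19073486328125, P(S=18)=16/19073486328125, P(S=20)=1/95367431640625
E[|S_20|] = Σ_m |m|·P(S_20=m) = 228933894746404/19073486328125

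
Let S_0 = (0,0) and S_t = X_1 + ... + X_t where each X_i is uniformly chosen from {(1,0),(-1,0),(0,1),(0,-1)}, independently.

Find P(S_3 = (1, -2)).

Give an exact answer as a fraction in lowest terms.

Let h be the number of horizontal steps (so 3-h are vertical). To end at (1,-2) need (h+1)/2 right-steps and ((3-h)-2)/2 up-steps.
Sum over h with 1 ≤ h ≤ 1, h ≡ 1 (mod 2), 3-h ≡ 0 (mod 2):
h=1: C(3,1)·C(1,1)·C(2,0) = 3·1·1 = 3
Total favorable: 3
Total paths: 4^3 = 64
P = 3/64 = 3/64

Answer: 3/64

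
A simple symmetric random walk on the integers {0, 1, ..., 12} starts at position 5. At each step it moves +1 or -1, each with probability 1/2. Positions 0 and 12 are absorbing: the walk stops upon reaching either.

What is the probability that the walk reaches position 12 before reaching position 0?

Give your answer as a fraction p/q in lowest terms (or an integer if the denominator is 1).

Answer: 5/12

Derivation:
Symmetric walk (p = 1/2): the harmonic-function argument gives P(hit 12 before 0 | start at 5) = a/N.
P = 5/12 = 5/12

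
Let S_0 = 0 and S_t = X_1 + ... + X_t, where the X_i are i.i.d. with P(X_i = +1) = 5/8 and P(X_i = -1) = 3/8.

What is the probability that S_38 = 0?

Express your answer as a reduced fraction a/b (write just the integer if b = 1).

To be at 0 after 38 steps: need exactly 19 steps of +1 and 19 of -1.
Number of such sequences: C(38,19) = 35345263800
Each has probability (5/8)^19 · (3/8)^19 = 22168378200531005859375/20769187434139310514121985316880384
P = 35345263800 · 22168378200531005859375/20769187434139310514121985316880384 = 97943396939492212772369384765625/2596148429267413814265248164610048

Answer: 97943396939492212772369384765625/2596148429267413814265248164610048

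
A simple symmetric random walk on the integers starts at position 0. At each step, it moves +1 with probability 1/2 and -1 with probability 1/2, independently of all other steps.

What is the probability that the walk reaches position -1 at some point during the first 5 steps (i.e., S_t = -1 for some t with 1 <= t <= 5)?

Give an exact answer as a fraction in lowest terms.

Answer: 11/16

Derivation:
Count via complement. Let g(t,s) = #length-t paths at position s with S_1..S_t all ≠ -1.
g(t,s) = g(t-1,s-1) + g(t-1,s+1) for s ≠ -1; g(t,-1) = 0.
t=0: g(0,0)=1
t=1: g(1,1)=1
t=2: g(2,0)=1 g(2,2)=1
t=3: g(3,1)=2 g(3,3)=1
t=4: g(4,0)=2 g(4,2)=3 g(4,4)=1
t=5: g(5,1)=5 g(5,3)=4 g(5,5)=1
Paths never hitting -1: Σ_s g(5,s) = 10
Paths hitting -1: 2^5 - 10 = 22
P = 22/32 = 11/16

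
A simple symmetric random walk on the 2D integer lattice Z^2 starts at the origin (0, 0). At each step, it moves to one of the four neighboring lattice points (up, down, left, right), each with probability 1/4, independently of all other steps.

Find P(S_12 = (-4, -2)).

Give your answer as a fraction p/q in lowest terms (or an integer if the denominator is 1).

Let h be the number of horizontal steps (so 12-h are vertical). To end at (-4,-2) need (h-4)/2 right-steps and ((12-h)-2)/2 up-steps.
Sum over h with 4 ≤ h ≤ 10, h ≡ 0 (mod 2), 12-h ≡ 0 (mod 2):
h=4: C(12,4)·C(4,0)·C(8,3) = 495·1·56 = 27720
h=6: C(12,6)·C(6,1)·C(6,2) = 924·6·15 = 83160
h=8: C(12,8)·C(8,2)·C(4,1) = 495·28·4 = 55440
h=10: C(12,10)·C(10,3)·C(2,0) = 66·120·1 = 7920
Total favorable: 174240
Total paths: 4^12 = 16777216
P = 174240/16777216 = 5445/524288

Answer: 5445/524288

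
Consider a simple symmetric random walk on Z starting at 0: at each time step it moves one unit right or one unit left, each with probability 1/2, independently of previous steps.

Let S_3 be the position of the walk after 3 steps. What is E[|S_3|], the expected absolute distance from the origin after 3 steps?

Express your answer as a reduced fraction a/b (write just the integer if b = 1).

Answer: 3/2

Derivation:
S_3 takes values m ≡ 1 (mod 2) with |m| ≤ 3; P(S_3=m) = C(3,(3+m)/2)/2^3.
Total paths: 2^3 = 8
Distribution: P(S=-3)=1/8, P(S=-1)=3/8, P(S=1)=3/8, P(S=3)=1/8
E[|S_3|] = Σ_m |m|·P(S_3=m) = 12/8 = 3/2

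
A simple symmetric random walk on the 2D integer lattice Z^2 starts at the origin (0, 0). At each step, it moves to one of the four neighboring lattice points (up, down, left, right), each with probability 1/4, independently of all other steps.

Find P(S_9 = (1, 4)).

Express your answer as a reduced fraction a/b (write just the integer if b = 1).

Answer: 189/16384

Derivation:
Let h be the number of horizontal steps (so 9-h are vertical). To end at (1,4) need (h+1)/2 right-steps and ((9-h)+4)/2 up-steps.
Sum over h with 1 ≤ h ≤ 5, h ≡ 1 (mod 2), 9-h ≡ 0 (mod 2):
h=1: C(9,1)·C(1,1)·C(8,6) = 9·1·28 = 252
h=3: C(9,3)·C(3,2)·C(6,5) = 84·3·6 = 1512
h=5: C(9,5)·C(5,3)·C(4,4) = 126·10·1 = 1260
Total favorable: 3024
Total paths: 4^9 = 262144
P = 3024/262144 = 189/16384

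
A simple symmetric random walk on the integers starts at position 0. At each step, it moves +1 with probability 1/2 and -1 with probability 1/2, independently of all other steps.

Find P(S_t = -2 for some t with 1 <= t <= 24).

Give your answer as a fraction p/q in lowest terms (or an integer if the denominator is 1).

Answer: 2894229/4194304

Derivation:
Count via complement. Let g(t,s) = #length-t paths at position s with S_1..S_t all ≠ -2.
g(t,s) = g(t-1,s-1) + g(t-1,s+1) for s ≠ -2; g(t,-2) = 0.
t=0: g(0,0)=1
t=1: g(1,-1)=1 g(1,1)=1
t=2: g(2,0)=2 g(2,2)=1
t=3: g(3,-1)=2 g(3,1)=3 g(3,3)=1
t=4: g(4,0)=5 g(4,2)=4 g(4,4)=1
t=5: g(5,-1)=5 g(5,1)=9 g(5,3)=5 g(5,5)=1
t=6: g(6,0)=14 g(6,2)=14 g(6,4)=6 g(6,6)=1
t=7: g(7,-1)=14 g(7,1)=28 g(7,3)=20 g(7,5)=7 g(7,7)=1
t=8: g(8,0)=42 g(8,2)=48 g(8,4)=27 g(8,6)=8 g(8,8)=1
t=9: g(9,-1)=42 g(9,1)=90 g(9,3)=75 g(9,5)=35 g(9,7)=9 g(9,9)=1
t=10: g(10,0)=132 g(10,2)=165 g(10,4)=110 g(10,6)=44 g(10,8)=10 g(10,10)=1
t=11: g(11,-1)=132 g(11,1)=297 g(11,3)=275 g(11,5)=154 g(11,7)=54 g(11,9)=11 g(11,11)=1
t=12: g(12,0)=429 g(12,2)=572 g(12,4)=429 g(12,6)=208 g(12,8)=65 g(12,10)=12 g(12,12)=1
t=13: g(13,-1)=429 g(13,1)=1001 g(13,3)=1001 g(13,5)=637 g(13,7)=273 g(13,9)=77 g(13,11)=13 g(13,13)=1
t=14: g(14,0)=1430 g(14,2)=2002 g(14,4)=1638 g(14,6)=910 g(14,8)=350 g(14,10)=90 g(14,12)=14 g(14,14)=1
t=15: g(15,-1)=1430 g(15,1)=3432 g(15,3)=3640 g(15,5)=2548 g(15,7)=1260 g(15,9)=440 g(15,11)=104 g(15,13)=15 g(15,15)=1
t=16: g(16,0)=4862 g(16,2)=7072 g(16,4)=6188 g(16,6)=3808 g(16,8)=1700 g(16,10)=544 g(16,12)=119 g(16,14)=16 g(16,16)=1
t=17: g(17,-1)=4862 g(17,1)=11934 g(17,3)=13260 g(17,5)=9996 g(17,7)=5508 g(17,9)=2244 g(17,11)=663 g(17,13)=135 g(17,15)=17 g(17,17)=1
t=18: g(18,0)=16796 g(18,2)=25194 g(18,4)=23256 g(18,6)=15504 g(18,8)=7752 g(18,10)=2907 g(18,12)=798 g(18,14)=152 g(18,16)=18 g(18,18)=1
t=19: g(19,-1)=16796 g(19,1)=41990 g(19,3)=48450 g(19,5)=38760 g(19,7)=23256 g(19,9)=10659 g(19,11)=3705 g(19,13)=950 g(19,15)=170 g(19,17)=19 g(19,19)=1
t=20: g(20,0)=58786 g(20,2)=90440 g(20,4)=87210 g(20,6)=62016 g(20,8)=33915 g(20,10)=14364 g(20,12)=4655 g(20,14)=1120 g(20,16)=189 g(20,18)=20 g(20,20)=1
t=21: g(21,-1)=58786 g(21,1)=149226 g(21,3)=177650 g(21,5)=149226 g(21,7)=95931 g(21,9)=48279 g(21,11)=19019 g(21,13)=5775 g(21,15)=1309 g(21,17)=209 g(21,19)=21 g(21,21)=1
t=22: g(22,0)=208012 g(22,2)=326876 g(22,4)=326876 g(22,6)=245157 g(22,8)=144210 g(22,10)=67298 g(22,12)=24794 g(22,14)=7084 g(22,16)=1518 g(22,18)=230 g(22,20)=22 g(22,22)=1
t=23: g(23,-1)=208012 g(23,1)=534888 g(23,3)=653752 g(23,5)=572033 g(23,7)=389367 g(23,9)=211508 g(23,11)=92092 g(23,13)=31878 g(23,15)=8602 g(23,17)=1748 g(23,19)=252 g(23,21)=23 g(23,23)=1
t=24: g(24,0)=742900 g(24,2)=1188640 g(24,4)=1225785 g(24,6)=961400 g(24,8)=600875 g(24,10)=303600 g(24,12)=123970 g(24,14)=40480 g(24,16)=10350 g(24,18)=2000 g(24,20)=275 g(24,22)=24 g(24,24)=1
Paths never hitting -2: Σ_s g(24,s) = 5200300
Paths hitting -2: 2^24 - 5200300 = 11576916
P = 11576916/16777216 = 2894229/4194304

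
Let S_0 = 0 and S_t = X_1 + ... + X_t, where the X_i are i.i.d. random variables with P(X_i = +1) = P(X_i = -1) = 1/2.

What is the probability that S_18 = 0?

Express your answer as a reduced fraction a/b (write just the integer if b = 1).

To return to 0 after 18 steps: need exactly 9 steps of +1 and 9 of -1.
Favorable paths: C(18,9) = 48620
Total paths: 2^18 = 262144
P = 48620/262144 = 12155/65536

Answer: 12155/65536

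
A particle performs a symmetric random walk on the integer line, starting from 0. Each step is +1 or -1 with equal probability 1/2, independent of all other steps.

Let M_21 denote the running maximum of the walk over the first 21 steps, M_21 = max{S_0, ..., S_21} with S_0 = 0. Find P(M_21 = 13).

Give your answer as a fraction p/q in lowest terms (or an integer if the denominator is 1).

Answer: 5985/2097152

Derivation:
Let M_21 = max(S_0,...,S_21). Use the reflection principle: for j ≥ 1, #{paths with M_21 ≥ j} = #{S_21 ≥ j} + #{S_21 ≥ j+1}.
By reflection, #{M_21 ≥ 13} = #{S_21 ≥ 13} + #{S_21 ≥ 14} = 7547 + 1562 = 9109.
#{M_21 ≥ 14} = #{S_21 ≥ 14} + #{S_21 ≥ 15} = 1562 + 1562 = 3124.
#{M_21 = 13} = 9109 - 3124 = 5985.
P(M_21 = 13) = 5985/2097152 = 5985/2097152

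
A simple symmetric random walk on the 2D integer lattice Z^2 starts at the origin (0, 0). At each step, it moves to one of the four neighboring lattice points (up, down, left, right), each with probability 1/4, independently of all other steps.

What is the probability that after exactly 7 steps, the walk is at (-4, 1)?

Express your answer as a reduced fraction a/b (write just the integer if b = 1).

Answer: 147/16384

Derivation:
Let h be the number of horizontal steps (so 7-h are vertical). To end at (-4,1) need (h-4)/2 right-steps and ((7-h)+1)/2 up-steps.
Sum over h with 4 ≤ h ≤ 6, h ≡ 0 (mod 2), 7-h ≡ 1 (mod 2):
h=4: C(7,4)·C(4,0)·C(3,2) = 35·1·3 = 105
h=6: C(7,6)·C(6,1)·C(1,1) = 7·6·1 = 42
Total favorable: 147
Total paths: 4^7 = 16384
P = 147/16384 = 147/16384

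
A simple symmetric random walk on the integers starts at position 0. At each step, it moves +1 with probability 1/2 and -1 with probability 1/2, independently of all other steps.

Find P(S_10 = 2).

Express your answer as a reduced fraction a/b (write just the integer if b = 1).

To reach position 2 after 10 steps: need 6 steps of +1 and 4 of -1.
Favorable paths: C(10,6) = 210
Total paths: 2^10 = 1024
P = 210/1024 = 105/512

Answer: 105/512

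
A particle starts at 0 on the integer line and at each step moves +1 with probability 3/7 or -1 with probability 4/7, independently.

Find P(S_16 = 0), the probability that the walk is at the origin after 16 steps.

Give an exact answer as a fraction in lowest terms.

Answer: 5533864427520/33232930569601

Derivation:
To be at 0 after 16 steps: need exactly 8 steps of +1 and 8 of -1.
Number of such sequences: C(16,8) = 12870
Each has probability (3/7)^8 · (4/7)^8 = 429981696/33232930569601
P = 12870 · 429981696/33232930569601 = 5533864427520/33232930569601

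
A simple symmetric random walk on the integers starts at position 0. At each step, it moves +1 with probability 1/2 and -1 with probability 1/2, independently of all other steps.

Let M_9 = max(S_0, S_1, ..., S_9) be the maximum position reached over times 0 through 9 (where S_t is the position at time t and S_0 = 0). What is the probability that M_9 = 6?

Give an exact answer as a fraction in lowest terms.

Answer: 9/512

Derivation:
Let M_9 = max(S_0,...,S_9). Use the reflection principle: for j ≥ 1, #{paths with M_9 ≥ j} = #{S_9 ≥ j} + #{S_9 ≥ j+1}.
By reflection, #{M_9 ≥ 6} = #{S_9 ≥ 6} + #{S_9 ≥ 7} = 10 + 10 = 20.
#{M_9 ≥ 7} = #{S_9 ≥ 7} + #{S_9 ≥ 8} = 10 + 1 = 11.
#{M_9 = 6} = 20 - 11 = 9.
P(M_9 = 6) = 9/512 = 9/512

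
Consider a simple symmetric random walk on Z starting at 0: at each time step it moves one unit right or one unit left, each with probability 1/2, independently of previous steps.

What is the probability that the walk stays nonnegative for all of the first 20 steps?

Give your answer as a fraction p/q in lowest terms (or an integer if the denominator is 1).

Answer: 46189/262144

Derivation:
Let f(t,s) = #length-t paths at position s with S_1..S_t all ≥ 0.
f(t,s) = f(t-1,s-1) + f(t-1,s+1) for s ≥ 0; f(t,s) = 0 for s < 0.
t=0: f(0,0)=1
t=1: f(1,1)=1
t=2: f(2,0)=1 f(2,2)=1
t=3: f(3,1)=2 f(3,3)=1
t=4: f(4,0)=2 f(4,2)=3 f(4,4)=1
t=5: f(5,1)=5 f(5,3)=4 f(5,5)=1
t=6: f(6,0)=5 f(6,2)=9 f(6,4)=5 f(6,6)=1
t=7: f(7,1)=14 f(7,3)=14 f(7,5)=6 f(7,7)=1
t=8: f(8,0)=14 f(8,2)=28 f(8,4)=20 f(8,6)=7 f(8,8)=1
t=9: f(9,1)=42 f(9,3)=48 f(9,5)=27 f(9,7)=8 f(9,9)=1
t=10: f(10,0)=42 f(10,2)=90 f(10,4)=75 f(10,6)=35 f(10,8)=9 f(10,10)=1
t=11: f(11,1)=132 f(11,3)=165 f(11,5)=110 f(11,7)=44 f(11,9)=10 f(11,11)=1
t=12: f(12,0)=132 f(12,2)=297 f(12,4)=275 f(12,6)=154 f(12,8)=54 f(12,10)=11 f(12,12)=1
t=13: f(13,1)=429 f(13,3)=572 f(13,5)=429 f(13,7)=208 f(13,9)=65 f(13,11)=12 f(13,13)=1
t=14: f(14,0)=429 f(14,2)=1001 f(14,4)=1001 f(14,6)=637 f(14,8)=273 f(14,10)=77 f(14,12)=13 f(14,14)=1
t=15: f(15,1)=1430 f(15,3)=2002 f(15,5)=1638 f(15,7)=910 f(15,9)=350 f(15,11)=90 f(15,13)=14 f(15,15)=1
t=16: f(16,0)=1430 f(16,2)=3432 f(16,4)=3640 f(16,6)=2548 f(16,8)=1260 f(16,10)=440 f(16,12)=104 f(16,14)=15 f(16,16)=1
t=17: f(17,1)=4862 f(17,3)=7072 f(17,5)=6188 f(17,7)=3808 f(17,9)=1700 f(17,11)=544 f(17,13)=119 f(17,15)=16 f(17,17)=1
t=18: f(18,0)=4862 f(18,2)=11934 f(18,4)=13260 f(18,6)=9996 f(18,8)=5508 f(18,10)=2244 f(18,12)=663 f(18,14)=135 f(18,16)=17 f(18,18)=1
t=19: f(19,1)=16796 f(19,3)=25194 f(19,5)=23256 f(19,7)=15504 f(19,9)=7752 f(19,11)=2907 f(19,13)=798 f(19,15)=152 f(19,17)=18 f(19,19)=1
t=20: f(20,0)=16796 f(20,2)=41990 f(20,4)=48450 f(20,6)=38760 f(20,8)=23256 f(20,10)=10659 f(20,12)=3705 f(20,14)=950 f(20,16)=170 f(20,18)=19 f(20,20)=1
Σ_s f(20,s) = 184756
P = 184756/1048576 = 46189/262144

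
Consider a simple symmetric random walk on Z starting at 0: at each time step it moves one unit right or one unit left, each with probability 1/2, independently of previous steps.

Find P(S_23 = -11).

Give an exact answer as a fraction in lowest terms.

To reach position -11 after 23 steps: need 6 steps of +1 and 17 of -1.
Favorable paths: C(23,6) = 100947
Total paths: 2^23 = 8388608
P = 100947/8388608 = 100947/8388608

Answer: 100947/8388608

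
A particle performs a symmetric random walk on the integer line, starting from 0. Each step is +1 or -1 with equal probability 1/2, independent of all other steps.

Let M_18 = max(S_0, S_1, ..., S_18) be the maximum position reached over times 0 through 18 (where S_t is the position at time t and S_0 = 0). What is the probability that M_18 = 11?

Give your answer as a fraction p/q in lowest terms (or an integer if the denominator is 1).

Let M_18 = max(S_0,...,S_18). Use the reflection principle: for j ≥ 1, #{paths with M_18 ≥ j} = #{S_18 ≥ j} + #{S_18 ≥ j+1}.
By reflection, #{M_18 ≥ 11} = #{S_18 ≥ 11} + #{S_18 ≥ 12} = 988 + 988 = 1976.
#{M_18 ≥ 12} = #{S_18 ≥ 12} + #{S_18 ≥ 13} = 988 + 172 = 1160.
#{M_18 = 11} = 1976 - 1160 = 816.
P(M_18 = 11) = 816/262144 = 51/16384

Answer: 51/16384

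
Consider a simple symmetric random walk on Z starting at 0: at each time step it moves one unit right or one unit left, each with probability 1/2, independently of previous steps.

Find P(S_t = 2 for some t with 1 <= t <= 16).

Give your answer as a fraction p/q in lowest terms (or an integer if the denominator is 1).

Answer: 20613/32768

Derivation:
Count via complement. Let g(t,s) = #length-t paths at position s with S_1..S_t all ≠ 2.
g(t,s) = g(t-1,s-1) + g(t-1,s+1) for s ≠ 2; g(t,2) = 0.
t=0: g(0,0)=1
t=1: g(1,-1)=1 g(1,1)=1
t=2: g(2,-2)=1 g(2,0)=2
t=3: g(3,-3)=1 g(3,-1)=3 g(3,1)=2
t=4: g(4,-4)=1 g(4,-2)=4 g(4,0)=5
t=5: g(5,-5)=1 g(5,-3)=5 g(5,-1)=9 g(5,1)=5
t=6: g(6,-6)=1 g(6,-4)=6 g(6,-2)=14 g(6,0)=14
t=7: g(7,-7)=1 g(7,-5)=7 g(7,-3)=20 g(7,-1)=28 g(7,1)=14
t=8: g(8,-8)=1 g(8,-6)=8 g(8,-4)=27 g(8,-2)=48 g(8,0)=42
t=9: g(9,-9)=1 g(9,-7)=9 g(9,-5)=35 g(9,-3)=75 g(9,-1)=90 g(9,1)=42
t=10: g(10,-10)=1 g(10,-8)=10 g(10,-6)=44 g(10,-4)=110 g(10,-2)=165 g(10,0)=132
t=11: g(11,-11)=1 g(11,-9)=11 g(11,-7)=54 g(11,-5)=154 g(11,-3)=275 g(11,-1)=297 g(11,1)=132
t=12: g(12,-12)=1 g(12,-10)=12 g(12,-8)=65 g(12,-6)=208 g(12,-4)=429 g(12,-2)=572 g(12,0)=429
t=13: g(13,-13)=1 g(13,-11)=13 g(13,-9)=77 g(13,-7)=273 g(13,-5)=637 g(13,-3)=1001 g(13,-1)=1001 g(13,1)=429
t=14: g(14,-14)=1 g(14,-12)=14 g(14,-10)=90 g(14,-8)=350 g(14,-6)=910 g(14,-4)=1638 g(14,-2)=2002 g(14,0)=1430
t=15: g(15,-15)=1 g(15,-13)=15 g(15,-11)=104 g(15,-9)=440 g(15,-7)=1260 g(15,-5)=2548 g(15,-3)=3640 g(15,-1)=3432 g(15,1)=1430
t=16: g(16,-16)=1 g(16,-14)=16 g(16,-12)=119 g(16,-10)=544 g(16,-8)=1700 g(16,-6)=3808 g(16,-4)=6188 g(16,-2)=7072 g(16,0)=4862
Paths never hitting 2: Σ_s g(16,s) = 24310
Paths hitting 2: 2^16 - 24310 = 41226
P = 41226/65536 = 20613/32768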